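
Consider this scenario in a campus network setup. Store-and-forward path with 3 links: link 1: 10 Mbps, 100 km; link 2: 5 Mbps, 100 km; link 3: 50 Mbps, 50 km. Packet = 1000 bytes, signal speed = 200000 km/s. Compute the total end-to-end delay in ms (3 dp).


Packet = 1000 bytes = 8000 bits. Store-and-forward: sum (t_trans + t_prop) per link.
Link 1: t_trans = 8000/(10*10^6) s = 0.8000 ms; t_prop = 100/200000 s = 0.5000 ms; subtotal = 1.3000 ms
Link 2: t_trans = 8000/(5*10^6) s = 1.6000 ms; t_prop = 100/200000 s = 0.5000 ms; subtotal = 2.1000 ms
Link 3: t_trans = 8000/(50*10^6) s = 0.1600 ms; t_prop = 50/200000 s = 0.2500 ms; subtotal = 0.4100 ms
End-to-end = 1.3000 + 2.1000 + 0.4100 = 3.8100 ms -> 3.810 ms (3 dp)

3.810


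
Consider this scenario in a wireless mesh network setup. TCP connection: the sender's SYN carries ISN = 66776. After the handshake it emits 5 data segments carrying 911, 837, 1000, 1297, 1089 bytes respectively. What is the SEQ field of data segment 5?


The SYN occupies sequence number ISN = 66776, so the first data byte is ISN + 1 = 66777.
SEQ of data segment i = (ISN + 1) + sum of payload sizes of segments 1..i-1.
Segment 1: SEQ = 66777, payload = 911 bytes
Segment 2: SEQ = 67688, payload = 837 bytes
Segment 3: SEQ = 68525, payload = 1000 bytes
Segment 4: SEQ = 69525, payload = 1297 bytes
Segment 5: SEQ = 70822, payload = 1089 bytes
SEQ of segment 5 = 66777 + 911 + 837 + 1000 + 1297 = 70822

70822


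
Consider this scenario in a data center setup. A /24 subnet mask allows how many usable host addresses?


Given: subnet mask /24
Host bits = 32 - 24 = 8
Total addresses = 2^8 = 256
Usable hosts = 256 - 2 (network + broadcast) = 254

254


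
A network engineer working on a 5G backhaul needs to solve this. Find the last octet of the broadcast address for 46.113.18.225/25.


Given: IP = 46.113.18.225, prefix = /25
Host bits = 32 - 25 = 7
Network last octet = 225 AND mask = 128
Host part size = 2^7 - 1 = 127
Broadcast last octet = 128 OR 127 = 255

255


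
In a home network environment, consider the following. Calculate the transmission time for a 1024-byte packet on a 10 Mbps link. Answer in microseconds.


Given: packet = 1024 bytes, bandwidth = 10 Mbps
Packet in bits = 1024 * 8 = 8192 bits
Bandwidth = 10 * 10^6 = 10000000 bps
Time = 8192 / 10000000 seconds
Time in us = 8192 * 10^6 / 10000000 = 819.2

819.2


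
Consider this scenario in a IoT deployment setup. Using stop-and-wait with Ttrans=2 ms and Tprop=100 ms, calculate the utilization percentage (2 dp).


Given: Ttrans = 2 ms, Tprop = 100 ms
RTT = 2 * Tprop = 2 * 100 = 200 ms
U = Ttrans / (Ttrans + RTT)
U = 2 / (2 + 200)
U = 2 / 202 = 0.009901
U% = 0.99%

0.99


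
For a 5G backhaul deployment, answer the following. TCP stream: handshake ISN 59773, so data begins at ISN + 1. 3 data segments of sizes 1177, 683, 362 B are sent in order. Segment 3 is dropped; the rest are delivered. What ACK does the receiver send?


SYN uses sequence number 59773; first data byte = ISN + 1 = 59774.
Segment 1: SEQ = 59774, len = 1177 B, covers [59774, 60950]
Segment 2: SEQ = 60951, len = 683 B, covers [60951, 61633]
Segment 3: SEQ = 61634, len = 362 B, covers [61634, 61995] [LOST]
In-order data received: bytes [59774, 61633] (segments 1..2).
Segment 3 missing -> gap begins at byte 61634.
Cumulative ACK = next expected in-order byte = 59774 + 1177 + 683 = 61634

61634


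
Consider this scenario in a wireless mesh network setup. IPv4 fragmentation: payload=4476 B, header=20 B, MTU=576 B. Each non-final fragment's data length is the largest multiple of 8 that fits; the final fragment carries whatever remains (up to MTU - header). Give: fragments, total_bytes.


Max data per non-final fragment = floor((MTU - header)/8)*8 = floor((576 - 20)/8)*8 = floor(556/8)*8 = 552 B
Final fragment needs no 8-byte alignment: it can carry up to MTU - header = 556 B
Non-final fragments needed = ceil((payload - 556) / 552) = ceil(3920/552) = ceil(7.1014) = 8
Number of fragments = 8 + 1 = 9
Fragment sizes (data): 8 * 552 B + 60 B (last, 60 <= 556 OK)
Total bytes sent = payload + n_frags * header = 4476 + 9*20 = 4476 + 180 = 4656 B

9, 4656


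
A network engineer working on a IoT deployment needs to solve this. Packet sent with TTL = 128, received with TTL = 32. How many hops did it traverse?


Given: initial TTL = 128, received TTL = 32
Hops = initial TTL - received TTL
Hops = 128 - 32 = 96

96


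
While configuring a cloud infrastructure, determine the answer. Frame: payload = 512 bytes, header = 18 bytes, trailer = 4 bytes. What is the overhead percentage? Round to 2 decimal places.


Given: payload = 512 B, header = 18 B, trailer = 4 B
Overhead bytes = header + trailer = 18 + 4 = 22
Total frame = payload + overhead = 512 + 22 = 534
Overhead % = 22 / 534 * 100 = 4.1199% -> 4.12% (2 dp)

4.12


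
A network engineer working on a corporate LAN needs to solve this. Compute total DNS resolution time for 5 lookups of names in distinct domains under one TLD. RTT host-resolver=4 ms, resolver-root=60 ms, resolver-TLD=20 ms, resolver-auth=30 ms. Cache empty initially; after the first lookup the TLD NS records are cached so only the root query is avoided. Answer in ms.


Lookup 1 (cold cache): local + root + TLD + auth = 4 + 60 + 20 + 30 = 114 ms
Lookups 2..5 (TLD NS cached -> skip root; new domain -> still ask TLD and auth): local + TLD + auth = 4 + 20 + 30 = 54 ms each
Remaining 4 lookups: 4 * 54 = 216 ms
Total = 114 + 216 = 330 ms

330


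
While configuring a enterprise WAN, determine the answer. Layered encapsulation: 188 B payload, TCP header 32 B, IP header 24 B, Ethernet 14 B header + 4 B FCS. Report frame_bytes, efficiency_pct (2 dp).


TCP segment = 188 + 32 = 220 B
IP packet = 220 + 24 = 244 B
Ethernet frame = 244 + 14 + 4 = 262 B
Efficiency = app / frame = 188 / 262 = 0.717557 = 71.7557% -> 71.76% (2 dp)

262, 71.76


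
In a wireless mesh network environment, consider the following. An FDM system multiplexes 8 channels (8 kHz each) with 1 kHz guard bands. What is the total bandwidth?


Given: 8 channels, 8 kHz each, guard = 1 kHz
Channel bandwidth = 8 * 8 = 64 kHz
Guard bands = 7 gaps * 1 kHz = 7 kHz
Total = 64 + 7 = 71 kHz

71


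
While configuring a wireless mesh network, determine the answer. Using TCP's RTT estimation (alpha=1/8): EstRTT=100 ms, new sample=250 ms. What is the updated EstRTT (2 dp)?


Given: EstRTT = 100 ms, SampleRTT = 250 ms, alpha = 1/8
New EstRTT = (1 - alpha) * EstRTT + alpha * SampleRTT
(7/8) * 100 = 87.5
(1/8) * 250 = 31.25
New EstRTT = 87.5 + 31.25 = 118.75 ms -> 118.75 ms (2 dp)

118.75


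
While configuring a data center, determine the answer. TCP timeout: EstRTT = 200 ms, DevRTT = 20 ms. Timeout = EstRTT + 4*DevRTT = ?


Given: EstRTT = 200 ms, DevRTT = 20 ms
Timeout = EstRTT + 4 * DevRTT
4 * DevRTT = 4 * 20 = 80
Timeout = 200 + 80 = 280 ms

280


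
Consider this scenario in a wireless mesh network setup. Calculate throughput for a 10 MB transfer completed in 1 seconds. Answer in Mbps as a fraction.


Given: file = 10 MB, time = 1 s
File in Mb = 10 * 8 = 80 Mb
Throughput = 80 / 1 Mbps
Throughput = 80 Mbps

80


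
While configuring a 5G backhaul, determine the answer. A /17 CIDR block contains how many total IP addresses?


Given: CIDR prefix /17
Host bits = 32 - 17 = 15
Total addresses = 2^15 = 32768

32768


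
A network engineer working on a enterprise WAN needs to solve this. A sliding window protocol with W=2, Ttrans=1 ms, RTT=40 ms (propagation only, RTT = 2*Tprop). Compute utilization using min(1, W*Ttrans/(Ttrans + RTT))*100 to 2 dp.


Given: W = 2, Ttrans = 1 ms, RTT = 40 ms (= 2 * Tprop, Tprop = 20 ms)
Cycle time = Ttrans + RTT = 1 + 40 = 41 ms (first packet sent until its ACK returns)
W * Ttrans = 2 * 1 = 2 ms of sending per cycle
W * Ttrans / (Ttrans + RTT) = 2 / 41 = 0.048780
U = min(1, 0.048780) = 0.048780
U% = 4.88%

4.88


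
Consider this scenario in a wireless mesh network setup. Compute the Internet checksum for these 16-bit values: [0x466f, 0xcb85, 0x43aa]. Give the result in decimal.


Given words: [0x466f, 0xcb85, 0x43aa]
Step 1: Sum all words
Raw sum = 18031 + 52101 + 17322 = 87454
Step 2: Fold carry: (21918 + 1) = 21919
One's complement = ~21919 & 0xFFFF = 43616

43616


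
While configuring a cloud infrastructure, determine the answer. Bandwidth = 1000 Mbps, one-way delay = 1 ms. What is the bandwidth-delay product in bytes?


Given: bandwidth = 1000 Mbps, delay = 1 ms
BDP in bits = 1000 * 10^6 * 1 / 1000
BDP in bits = 1000000
BDP in bytes = 1000000 / 8 = 125000

125000


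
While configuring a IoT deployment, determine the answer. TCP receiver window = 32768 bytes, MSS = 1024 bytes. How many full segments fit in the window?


Given: RWND = 32768 bytes, MSS = 1024 bytes
Full segments = floor(RWND / MSS)
Full segments = floor(32768 / 1024)
Full segments = floor(32.0) = 32

32


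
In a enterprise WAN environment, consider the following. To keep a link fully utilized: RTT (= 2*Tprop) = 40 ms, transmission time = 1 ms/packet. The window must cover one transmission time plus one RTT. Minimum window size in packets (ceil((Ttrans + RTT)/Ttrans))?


Given: Ttrans = 1 ms, RTT = 40 ms (= 2 * Tprop, Tprop = 20 ms)
Time until first ACK returns = Ttrans + RTT = 1 + 40 = 41 ms
Need W * Ttrans >= Ttrans + RTT  ->  W >= (Ttrans + RTT) / Ttrans
(Ttrans + RTT) / Ttrans = 41 / 1 = 41
W_min = ceil(41) = 41

41


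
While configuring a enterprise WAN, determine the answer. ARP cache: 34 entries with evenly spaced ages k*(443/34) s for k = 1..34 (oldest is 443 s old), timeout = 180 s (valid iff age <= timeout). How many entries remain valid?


Ages are k * 443/34 s for k = 1..34 (spacing = 13.0294 s).
Entry k is valid iff k * 443/34 <= 180 iff k <= 34 * 180 / 443 = 13.8149
n_valid = floor(13.8149) = 13
(n_stale = 34 - 13 = 21)

13


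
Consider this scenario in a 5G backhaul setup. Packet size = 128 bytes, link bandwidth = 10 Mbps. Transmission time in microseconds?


Given: packet = 128 bytes, bandwidth = 10 Mbps
Packet in bits = 128 * 8 = 1024 bits
Bandwidth = 10 * 10^6 = 10000000 bps
Time = 1024 / 10000000 seconds
Time in us = 1024 * 10^6 / 10000000 = 102.4

102.4


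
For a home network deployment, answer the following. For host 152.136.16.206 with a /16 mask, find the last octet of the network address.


Given: IP = 152.136.16.206, prefix = /16
Subnet mask = 255.255.0.0
Last octet of IP: 206
Last octet of mask: 0
Network last octet = 206 AND 0 = 0

0


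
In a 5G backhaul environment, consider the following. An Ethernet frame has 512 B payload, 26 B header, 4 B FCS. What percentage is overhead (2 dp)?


Given: payload = 512 B, header = 26 B, trailer = 4 B
Overhead bytes = header + trailer = 26 + 4 = 30
Total frame = payload + overhead = 512 + 30 = 542
Overhead % = 30 / 542 * 100 = 5.5351% -> 5.54% (2 dp)

5.54


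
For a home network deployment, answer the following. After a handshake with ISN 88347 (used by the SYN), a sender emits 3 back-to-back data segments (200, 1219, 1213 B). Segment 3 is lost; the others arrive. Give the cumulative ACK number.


SYN uses sequence number 88347; first data byte = ISN + 1 = 88348.
Segment 1: SEQ = 88348, len = 200 B, covers [88348, 88547]
Segment 2: SEQ = 88548, len = 1219 B, covers [88548, 89766]
Segment 3: SEQ = 89767, len = 1213 B, covers [89767, 90979] [LOST]
In-order data received: bytes [88348, 89766] (segments 1..2).
Segment 3 missing -> gap begins at byte 89767.
Cumulative ACK = next expected in-order byte = 88348 + 200 + 1219 = 89767

89767


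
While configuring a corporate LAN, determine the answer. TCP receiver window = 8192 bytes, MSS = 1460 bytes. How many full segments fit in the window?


Given: RWND = 8192 bytes, MSS = 1460 bytes
Full segments = floor(RWND / MSS)
Full segments = floor(8192 / 1460)
Full segments = floor(5.611) = 5

5


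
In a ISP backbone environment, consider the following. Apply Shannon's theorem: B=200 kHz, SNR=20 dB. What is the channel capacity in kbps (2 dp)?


Given: B = 200 kHz, SNR = 20 dB
SNR linear = 10^(20/10) = 100
1 + SNR = 101
log2(101) = 6.6582114828
C = 200 * 1000 * 6.6582114828 = 1331642.2966 bps
C = 1331.642297 kbps -> 1331.64 kbps (2 dp)

1331.64


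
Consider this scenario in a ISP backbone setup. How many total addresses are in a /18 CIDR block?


Given: CIDR prefix /18
Host bits = 32 - 18 = 14
Total addresses = 2^14 = 16384

16384


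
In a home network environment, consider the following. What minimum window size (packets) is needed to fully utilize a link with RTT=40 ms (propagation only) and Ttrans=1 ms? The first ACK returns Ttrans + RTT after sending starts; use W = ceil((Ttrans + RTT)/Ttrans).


Given: Ttrans = 1 ms, RTT = 40 ms (= 2 * Tprop, Tprop = 20 ms)
Time until first ACK returns = Ttrans + RTT = 1 + 40 = 41 ms
Need W * Ttrans >= Ttrans + RTT  ->  W >= (Ttrans + RTT) / Ttrans
(Ttrans + RTT) / Ttrans = 41 / 1 = 41
W_min = ceil(41) = 41

41


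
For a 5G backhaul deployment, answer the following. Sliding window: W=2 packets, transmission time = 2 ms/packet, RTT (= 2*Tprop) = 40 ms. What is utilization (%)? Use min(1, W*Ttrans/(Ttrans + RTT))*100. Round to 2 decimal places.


Given: W = 2, Ttrans = 2 ms, RTT = 40 ms (= 2 * Tprop, Tprop = 20 ms)
Cycle time = Ttrans + RTT = 2 + 40 = 42 ms (first packet sent until its ACK returns)
W * Ttrans = 2 * 2 = 4 ms of sending per cycle
W * Ttrans / (Ttrans + RTT) = 4 / 42 = 0.095238
U = min(1, 0.095238) = 0.095238
U% = 9.52%

9.52


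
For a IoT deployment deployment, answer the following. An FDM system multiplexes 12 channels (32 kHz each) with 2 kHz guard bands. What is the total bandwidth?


Given: 12 channels, 32 kHz each, guard = 2 kHz
Channel bandwidth = 12 * 32 = 384 kHz
Guard bands = 11 gaps * 2 kHz = 22 kHz
Total = 384 + 22 = 406 kHz

406


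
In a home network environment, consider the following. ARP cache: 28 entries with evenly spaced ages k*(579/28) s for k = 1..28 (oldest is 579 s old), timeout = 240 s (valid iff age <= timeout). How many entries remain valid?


Ages are k * 579/28 s for k = 1..28 (spacing = 20.6786 s).
Entry k is valid iff k * 579/28 <= 240 iff k <= 28 * 240 / 579 = 11.6062
n_valid = floor(11.6062) = 11
(n_stale = 28 - 11 = 17)

11


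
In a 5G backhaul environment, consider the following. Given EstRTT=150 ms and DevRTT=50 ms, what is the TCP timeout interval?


Given: EstRTT = 150 ms, DevRTT = 50 ms
Timeout = EstRTT + 4 * DevRTT
4 * DevRTT = 4 * 50 = 200
Timeout = 150 + 200 = 350 ms

350


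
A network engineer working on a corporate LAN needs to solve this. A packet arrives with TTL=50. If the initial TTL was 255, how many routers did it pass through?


Given: initial TTL = 255, received TTL = 50
Hops = initial TTL - received TTL
Hops = 255 - 50 = 205

205


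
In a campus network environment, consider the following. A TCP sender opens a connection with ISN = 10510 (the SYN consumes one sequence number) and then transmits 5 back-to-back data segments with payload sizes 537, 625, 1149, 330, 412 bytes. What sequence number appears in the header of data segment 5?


The SYN occupies sequence number ISN = 10510, so the first data byte is ISN + 1 = 10511.
SEQ of data segment i = (ISN + 1) + sum of payload sizes of segments 1..i-1.
Segment 1: SEQ = 10511, payload = 537 bytes
Segment 2: SEQ = 11048, payload = 625 bytes
Segment 3: SEQ = 11673, payload = 1149 bytes
Segment 4: SEQ = 12822, payload = 330 bytes
Segment 5: SEQ = 13152, payload = 412 bytes
SEQ of segment 5 = 10511 + 537 + 625 + 1149 + 330 = 13152

13152


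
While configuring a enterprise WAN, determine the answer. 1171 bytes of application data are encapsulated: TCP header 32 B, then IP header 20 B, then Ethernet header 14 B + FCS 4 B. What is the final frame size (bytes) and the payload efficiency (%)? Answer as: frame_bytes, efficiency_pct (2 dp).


TCP segment = 1171 + 32 = 1203 B
IP packet = 1203 + 20 = 1223 B
Ethernet frame = 1223 + 14 + 4 = 1241 B
Efficiency = app / frame = 1171 / 1241 = 0.943594 = 94.3594% -> 94.36% (2 dp)

1241, 94.36


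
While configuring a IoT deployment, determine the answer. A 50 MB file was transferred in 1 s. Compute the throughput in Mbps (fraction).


Given: file = 50 MB, time = 1 s
File in Mb = 50 * 8 = 400 Mb
Throughput = 400 / 1 Mbps
Throughput = 400 Mbps

400


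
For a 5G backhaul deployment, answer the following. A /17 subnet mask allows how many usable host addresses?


Given: subnet mask /17
Host bits = 32 - 17 = 15
Total addresses = 2^15 = 32768
Usable hosts = 32768 - 2 (network + broadcast) = 32766

32766


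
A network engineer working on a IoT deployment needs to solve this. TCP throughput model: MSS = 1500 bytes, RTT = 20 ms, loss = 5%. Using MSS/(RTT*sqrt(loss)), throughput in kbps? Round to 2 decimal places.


Given: MSS = 1500 bytes, RTT = 20 ms, loss = 5%
RTT in seconds = 20 / 1000 = 0.02
Loss rate = 5% = 0.05
sqrt(loss) = sqrt(0.05) = 0.223606797750
Throughput (bytes/s) = 1500 / (0.02 * 0.223606797750) = 335410.1966
Throughput (kbps) = 335410.1966 * 8 / 1000 = 2683.281573 -> 2683.28 kbps (2 dp)

2683.28


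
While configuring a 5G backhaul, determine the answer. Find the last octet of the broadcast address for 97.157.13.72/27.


Given: IP = 97.157.13.72, prefix = /27
Host bits = 32 - 27 = 5
Network last octet = 72 AND mask = 64
Host part size = 2^5 - 1 = 31
Broadcast last octet = 64 OR 31 = 95

95


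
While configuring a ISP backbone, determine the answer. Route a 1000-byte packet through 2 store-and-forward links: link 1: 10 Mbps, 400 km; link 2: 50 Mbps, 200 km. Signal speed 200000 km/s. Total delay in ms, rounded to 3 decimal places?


Packet = 1000 bytes = 8000 bits. Store-and-forward: sum (t_trans + t_prop) per link.
Link 1: t_trans = 8000/(10*10^6) s = 0.8000 ms; t_prop = 400/200000 s = 2.0000 ms; subtotal = 2.8000 ms
Link 2: t_trans = 8000/(50*10^6) s = 0.1600 ms; t_prop = 200/200000 s = 1.0000 ms; subtotal = 1.1600 ms
End-to-end = 2.8000 + 1.1600 = 3.9600 ms -> 3.960 ms (3 dp)

3.960


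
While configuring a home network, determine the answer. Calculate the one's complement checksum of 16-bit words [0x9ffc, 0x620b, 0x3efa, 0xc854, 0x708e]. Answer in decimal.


Given words: [0x9ffc, 0x620b, 0x3efa, 0xc854, 0x708e]
Step 1: Sum all words
Raw sum = 40956 + 25099 + 16122 + 51284 + 28814 = 162275
Step 2: Fold carry: (31203 + 2) = 31205
One's complement = ~31205 & 0xFFFF = 34330

34330


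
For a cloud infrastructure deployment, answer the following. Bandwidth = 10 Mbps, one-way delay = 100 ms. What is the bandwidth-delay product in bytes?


Given: bandwidth = 10 Mbps, delay = 100 ms
BDP in bits = 10 * 10^6 * 100 / 1000
BDP in bits = 1000000
BDP in bytes = 1000000 / 8 = 125000

125000


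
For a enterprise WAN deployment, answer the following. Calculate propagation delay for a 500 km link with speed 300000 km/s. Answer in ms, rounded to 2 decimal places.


Given: distance = 500 km, speed = 300000 km/s
Delay = distance / speed = 500 / 300000 seconds
Delay in ms = 500 * 1000 / 300000
Delay = 1.6667 ms
Rounded to 2 dp = 1.67 ms

1.67


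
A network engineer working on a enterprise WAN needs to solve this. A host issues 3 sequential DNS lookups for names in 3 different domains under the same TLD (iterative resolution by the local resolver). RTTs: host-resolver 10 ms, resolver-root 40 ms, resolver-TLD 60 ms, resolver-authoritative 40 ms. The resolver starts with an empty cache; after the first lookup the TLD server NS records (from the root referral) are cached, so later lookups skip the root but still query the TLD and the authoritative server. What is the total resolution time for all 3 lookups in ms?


Lookup 1 (cold cache): local + root + TLD + auth = 10 + 40 + 60 + 40 = 150 ms
Lookups 2..3 (TLD NS cached -> skip root; new domain -> still ask TLD and auth): local + TLD + auth = 10 + 60 + 40 = 110 ms each
Remaining 2 lookups: 2 * 110 = 220 ms
Total = 150 + 220 = 370 ms

370


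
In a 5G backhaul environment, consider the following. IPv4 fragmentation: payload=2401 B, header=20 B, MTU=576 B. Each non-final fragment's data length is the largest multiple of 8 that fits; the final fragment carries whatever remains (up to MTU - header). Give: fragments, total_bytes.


Max data per non-final fragment = floor((MTU - header)/8)*8 = floor((576 - 20)/8)*8 = floor(556/8)*8 = 552 B
Final fragment needs no 8-byte alignment: it can carry up to MTU - header = 556 B
Non-final fragments needed = ceil((payload - 556) / 552) = ceil(1845/552) = ceil(3.3424) = 4
Number of fragments = 4 + 1 = 5
Fragment sizes (data): 4 * 552 B + 193 B (last, 193 <= 556 OK)
Total bytes sent = payload + n_frags * header = 2401 + 5*20 = 2401 + 100 = 2501 B

5, 2501


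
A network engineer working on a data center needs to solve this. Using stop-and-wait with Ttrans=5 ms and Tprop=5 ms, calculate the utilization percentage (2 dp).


Given: Ttrans = 5 ms, Tprop = 5 ms
RTT = 2 * Tprop = 2 * 5 = 10 ms
U = Ttrans / (Ttrans + RTT)
U = 5 / (5 + 10)
U = 5 / 15 = 0.333333
U% = 33.33%

33.33


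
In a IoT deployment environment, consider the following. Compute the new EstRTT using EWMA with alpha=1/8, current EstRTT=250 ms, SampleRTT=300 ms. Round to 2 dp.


Given: EstRTT = 250 ms, SampleRTT = 300 ms, alpha = 1/8
New EstRTT = (1 - alpha) * EstRTT + alpha * SampleRTT
(7/8) * 250 = 218.75
(1/8) * 300 = 37.5
New EstRTT = 218.75 + 37.5 = 256.25 ms -> 256.25 ms (2 dp)

256.25


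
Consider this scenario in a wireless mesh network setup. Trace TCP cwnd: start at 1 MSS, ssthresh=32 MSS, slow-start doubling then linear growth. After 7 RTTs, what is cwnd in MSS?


RTT 0: cwnd = 1 MSS (initial)
RTT 1: cwnd = 2 MSS (slow start, doubled)
RTT 2: cwnd = 4 MSS (slow start, doubled)
RTT 3: cwnd = 8 MSS (slow start, doubled)
RTT 4: cwnd = 16 MSS (slow start, doubled)
RTT 5: cwnd = 32 MSS (slow start, doubled)
RTT 6: cwnd = 33 MSS (congestion avoidance, +1)
RTT 7: cwnd = 34 MSS (congestion avoidance, +1)

34


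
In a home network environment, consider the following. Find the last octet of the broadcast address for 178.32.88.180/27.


Given: IP = 178.32.88.180, prefix = /27
Host bits = 32 - 27 = 5
Network last octet = 180 AND mask = 160
Host part size = 2^5 - 1 = 31
Broadcast last octet = 160 OR 31 = 191

191


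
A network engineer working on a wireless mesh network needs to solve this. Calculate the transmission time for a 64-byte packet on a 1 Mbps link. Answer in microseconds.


Given: packet = 64 bytes, bandwidth = 1 Mbps
Packet in bits = 64 * 8 = 512 bits
Bandwidth = 1 * 10^6 = 1000000 bps
Time = 512 / 1000000 seconds
Time in us = 512 * 10^6 / 1000000 = 512

512


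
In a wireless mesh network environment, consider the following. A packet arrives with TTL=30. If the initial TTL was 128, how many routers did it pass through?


Given: initial TTL = 128, received TTL = 30
Hops = initial TTL - received TTL
Hops = 128 - 30 = 98

98


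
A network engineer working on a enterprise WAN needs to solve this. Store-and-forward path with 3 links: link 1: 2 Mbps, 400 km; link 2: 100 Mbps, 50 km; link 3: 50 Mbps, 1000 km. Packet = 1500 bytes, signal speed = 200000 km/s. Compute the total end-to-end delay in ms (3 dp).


Packet = 1500 bytes = 12000 bits. Store-and-forward: sum (t_trans + t_prop) per link.
Link 1: t_trans = 12000/(2*10^6) s = 6.0000 ms; t_prop = 400/200000 s = 2.0000 ms; subtotal = 8.0000 ms
Link 2: t_trans = 12000/(100*10^6) s = 0.1200 ms; t_prop = 50/200000 s = 0.2500 ms; subtotal = 0.3700 ms
Link 3: t_trans = 12000/(50*10^6) s = 0.2400 ms; t_prop = 1000/200000 s = 5.0000 ms; subtotal = 5.2400 ms
End-to-end = 8.0000 + 0.3700 + 5.2400 = 13.6100 ms -> 13.610 ms (3 dp)

13.610


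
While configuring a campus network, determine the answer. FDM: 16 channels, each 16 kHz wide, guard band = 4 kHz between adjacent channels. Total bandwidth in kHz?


Given: 16 channels, 16 kHz each, guard = 4 kHz
Channel bandwidth = 16 * 16 = 256 kHz
Guard bands = 15 gaps * 4 kHz = 60 kHz
Total = 256 + 60 = 316 kHz

316


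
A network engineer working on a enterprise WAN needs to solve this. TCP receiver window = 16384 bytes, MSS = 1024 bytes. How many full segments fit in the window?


Given: RWND = 16384 bytes, MSS = 1024 bytes
Full segments = floor(RWND / MSS)
Full segments = floor(16384 / 1024)
Full segments = floor(16.0) = 16

16


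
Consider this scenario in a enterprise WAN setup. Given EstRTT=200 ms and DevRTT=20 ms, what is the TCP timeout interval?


Given: EstRTT = 200 ms, DevRTT = 20 ms
Timeout = EstRTT + 4 * DevRTT
4 * DevRTT = 4 * 20 = 80
Timeout = 200 + 80 = 280 ms

280


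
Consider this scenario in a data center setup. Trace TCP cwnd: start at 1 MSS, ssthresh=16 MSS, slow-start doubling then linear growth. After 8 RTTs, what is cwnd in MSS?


RTT 0: cwnd = 1 MSS (initial)
RTT 1: cwnd = 2 MSS (slow start, doubled)
RTT 2: cwnd = 4 MSS (slow start, doubled)
RTT 3: cwnd = 8 MSS (slow start, doubled)
RTT 4: cwnd = 16 MSS (slow start, doubled)
RTT 5: cwnd = 17 MSS (congestion avoidance, +1)
RTT 6: cwnd = 18 MSS (congestion avoidance, +1)
RTT 7: cwnd = 19 MSS (congestion avoidance, +1)
RTT 8: cwnd = 20 MSS (congestion avoidance, +1)

20


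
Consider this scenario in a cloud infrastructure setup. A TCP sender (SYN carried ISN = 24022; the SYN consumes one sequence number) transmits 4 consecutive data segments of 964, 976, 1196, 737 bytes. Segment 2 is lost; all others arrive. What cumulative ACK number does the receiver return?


SYN uses sequence number 24022; first data byte = ISN + 1 = 24023.
Segment 1: SEQ = 24023, len = 964 B, covers [24023, 24986]
Segment 2: SEQ = 24987, len = 976 B, covers [24987, 25962] [LOST]
Segment 3: SEQ = 25963, len = 1196 B, covers [25963, 27158]
Segment 4: SEQ = 27159, len = 737 B, covers [27159, 27895]
In-order data received: bytes [24023, 24986] (segments 1..1).
Segment 2 missing -> gap begins at byte 24987; later segments buffered out of order.
Cumulative ACK = next expected in-order byte = 24023 + 964 = 24987

24987


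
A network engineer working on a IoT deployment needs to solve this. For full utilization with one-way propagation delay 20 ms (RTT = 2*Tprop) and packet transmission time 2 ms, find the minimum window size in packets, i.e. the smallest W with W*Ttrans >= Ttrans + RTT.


Given: Ttrans = 2 ms, RTT = 40 ms (= 2 * Tprop, Tprop = 20 ms)
Time until first ACK returns = Ttrans + RTT = 2 + 40 = 42 ms
Need W * Ttrans >= Ttrans + RTT  ->  W >= (Ttrans + RTT) / Ttrans
(Ttrans + RTT) / Ttrans = 42 / 2 = 21
W_min = ceil(21) = 21

21


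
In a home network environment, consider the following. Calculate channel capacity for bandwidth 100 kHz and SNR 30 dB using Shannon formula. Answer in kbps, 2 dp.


Given: B = 100 kHz, SNR = 30 dB
SNR linear = 10^(30/10) = 1000
1 + SNR = 1001
log2(1001) = 9.9672262588
C = 100 * 1000 * 9.9672262588 = 996722.6259 bps
C = 996.722626 kbps -> 996.72 kbps (2 dp)

996.72


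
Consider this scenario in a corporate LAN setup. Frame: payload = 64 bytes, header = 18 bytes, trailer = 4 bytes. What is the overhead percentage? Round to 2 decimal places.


Given: payload = 64 B, header = 18 B, trailer = 4 B
Overhead bytes = header + trailer = 18 + 4 = 22
Total frame = payload + overhead = 64 + 22 = 86
Overhead % = 22 / 86 * 100 = 25.5814% -> 25.58% (2 dp)

25.58


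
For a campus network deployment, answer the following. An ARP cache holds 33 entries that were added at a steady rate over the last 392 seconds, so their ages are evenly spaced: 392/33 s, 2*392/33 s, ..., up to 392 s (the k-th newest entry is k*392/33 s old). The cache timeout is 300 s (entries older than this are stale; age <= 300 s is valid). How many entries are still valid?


Ages are k * 392/33 s for k = 1..33 (spacing = 11.8788 s).
Entry k is valid iff k * 392/33 <= 300 iff k <= 33 * 300 / 392 = 25.2551
n_valid = floor(25.2551) = 25
(n_stale = 33 - 25 = 8)

25


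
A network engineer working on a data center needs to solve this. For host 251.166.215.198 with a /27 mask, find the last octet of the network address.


Given: IP = 251.166.215.198, prefix = /27
Subnet mask = 255.255.255.224
Last octet of IP: 198
Last octet of mask: 224
Network last octet = 198 AND 224 = 192

192


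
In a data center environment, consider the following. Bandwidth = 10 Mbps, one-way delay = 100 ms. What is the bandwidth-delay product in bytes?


Given: bandwidth = 10 Mbps, delay = 100 ms
BDP in bits = 10 * 10^6 * 100 / 1000
BDP in bits = 1000000
BDP in bytes = 1000000 / 8 = 125000

125000


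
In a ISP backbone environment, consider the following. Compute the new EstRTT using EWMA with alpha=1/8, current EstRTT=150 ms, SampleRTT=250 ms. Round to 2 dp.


Given: EstRTT = 150 ms, SampleRTT = 250 ms, alpha = 1/8
New EstRTT = (1 - alpha) * EstRTT + alpha * SampleRTT
(7/8) * 150 = 131.25
(1/8) * 250 = 31.25
New EstRTT = 131.25 + 31.25 = 162.5 ms -> 162.50 ms (2 dp)

162.50


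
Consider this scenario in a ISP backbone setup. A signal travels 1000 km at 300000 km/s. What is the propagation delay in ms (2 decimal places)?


Given: distance = 1000 km, speed = 300000 km/s
Delay = distance / speed = 1000 / 300000 seconds
Delay in ms = 1000 * 1000 / 300000
Delay = 3.3333 ms
Rounded to 2 dp = 3.33 ms

3.33


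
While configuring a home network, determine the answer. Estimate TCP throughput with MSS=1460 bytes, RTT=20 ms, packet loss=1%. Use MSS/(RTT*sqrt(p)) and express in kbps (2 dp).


Given: MSS = 1460 bytes, RTT = 20 ms, loss = 1%
RTT in seconds = 20 / 1000 = 0.02
Loss rate = 1% = 0.01
sqrt(loss) = sqrt(0.01) = 0.1
Throughput (bytes/s) = 1460 / (0.02 * 0.1) = 730000.0000
Throughput (kbps) = 730000.0000 * 8 / 1000 = 5840.000000 -> 5840.00 kbps (2 dp)

5840.00


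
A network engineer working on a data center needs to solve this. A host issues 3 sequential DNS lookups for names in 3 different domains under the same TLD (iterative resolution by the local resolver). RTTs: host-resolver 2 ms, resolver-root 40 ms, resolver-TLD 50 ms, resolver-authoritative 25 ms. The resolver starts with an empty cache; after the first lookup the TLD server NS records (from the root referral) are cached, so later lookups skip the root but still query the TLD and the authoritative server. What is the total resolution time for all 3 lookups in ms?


Lookup 1 (cold cache): local + root + TLD + auth = 2 + 40 + 50 + 25 = 117 ms
Lookups 2..3 (TLD NS cached -> skip root; new domain -> still ask TLD and auth): local + TLD + auth = 2 + 50 + 25 = 77 ms each
Remaining 2 lookups: 2 * 77 = 154 ms
Total = 117 + 154 = 271 ms

271


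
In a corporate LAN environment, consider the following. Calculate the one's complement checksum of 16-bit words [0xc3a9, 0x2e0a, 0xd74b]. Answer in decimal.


Given words: [0xc3a9, 0x2e0a, 0xd74b]
Step 1: Sum all words
Raw sum = 50089 + 11786 + 55115 = 116990
Step 2: Fold carry: (51454 + 1) = 51455
One's complement = ~51455 & 0xFFFF = 14080

14080


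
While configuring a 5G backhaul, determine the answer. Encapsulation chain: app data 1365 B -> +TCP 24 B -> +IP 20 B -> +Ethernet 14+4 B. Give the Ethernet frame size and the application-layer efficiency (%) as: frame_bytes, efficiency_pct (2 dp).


TCP segment = 1365 + 24 = 1389 B
IP packet = 1389 + 20 = 1409 B
Ethernet frame = 1409 + 14 + 4 = 1427 B
Efficiency = app / frame = 1365 / 1427 = 0.956552 = 95.6552% -> 95.66% (2 dp)

1427, 95.66


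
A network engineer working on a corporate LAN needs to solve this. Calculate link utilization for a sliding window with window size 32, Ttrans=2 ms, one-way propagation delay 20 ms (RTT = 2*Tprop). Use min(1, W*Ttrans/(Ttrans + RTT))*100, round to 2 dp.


Given: W = 32, Ttrans = 2 ms, RTT = 40 ms (= 2 * Tprop, Tprop = 20 ms)
Cycle time = Ttrans + RTT = 2 + 40 = 42 ms (first packet sent until its ACK returns)
W * Ttrans = 32 * 2 = 64 ms of sending per cycle
W * Ttrans / (Ttrans + RTT) = 64 / 42 = 1.523810
U = min(1, 1.523810) = 1.000000
U% = 100.00%

100.00


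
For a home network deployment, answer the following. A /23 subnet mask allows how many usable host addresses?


Given: subnet mask /23
Host bits = 32 - 23 = 9
Total addresses = 2^9 = 512
Usable hosts = 512 - 2 (network + broadcast) = 510

510


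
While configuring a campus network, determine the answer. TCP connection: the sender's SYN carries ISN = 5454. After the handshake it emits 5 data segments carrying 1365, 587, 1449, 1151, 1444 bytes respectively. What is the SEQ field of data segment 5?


The SYN occupies sequence number ISN = 5454, so the first data byte is ISN + 1 = 5455.
SEQ of data segment i = (ISN + 1) + sum of payload sizes of segments 1..i-1.
Segment 1: SEQ = 5455, payload = 1365 bytes
Segment 2: SEQ = 6820, payload = 587 bytes
Segment 3: SEQ = 7407, payload = 1449 bytes
Segment 4: SEQ = 8856, payload = 1151 bytes
Segment 5: SEQ = 10007, payload = 1444 bytes
SEQ of segment 5 = 5455 + 1365 + 587 + 1449 + 1151 = 10007

10007


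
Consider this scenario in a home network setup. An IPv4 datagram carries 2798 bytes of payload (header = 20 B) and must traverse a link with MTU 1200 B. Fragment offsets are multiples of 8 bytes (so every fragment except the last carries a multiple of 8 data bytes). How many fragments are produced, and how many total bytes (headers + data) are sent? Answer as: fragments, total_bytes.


Max data per non-final fragment = floor((MTU - header)/8)*8 = floor((1200 - 20)/8)*8 = floor(1180/8)*8 = 1176 B
Final fragment needs no 8-byte alignment: it can carry up to MTU - header = 1180 B
Non-final fragments needed = ceil((payload - 1180) / 1176) = ceil(1618/1176) = ceil(1.3759) = 2
Number of fragments = 2 + 1 = 3
Fragment sizes (data): 2 * 1176 B + 446 B (last, 446 <= 1180 OK)
Total bytes sent = payload + n_frags * header = 2798 + 3*20 = 2798 + 60 = 2858 B

3, 2858


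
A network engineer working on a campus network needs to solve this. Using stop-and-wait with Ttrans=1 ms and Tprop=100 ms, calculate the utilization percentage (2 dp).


Given: Ttrans = 1 ms, Tprop = 100 ms
RTT = 2 * Tprop = 2 * 100 = 200 ms
U = Ttrans / (Ttrans + RTT)
U = 1 / (1 + 200)
U = 1 / 201 = 0.004975
U% = 0.50%

0.50


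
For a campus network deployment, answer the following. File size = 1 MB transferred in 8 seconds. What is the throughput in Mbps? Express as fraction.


Given: file = 1 MB, time = 8 s
File in Mb = 1 * 8 = 8 Mb
Throughput = 8 / 8 Mbps
Throughput = 1 Mbps

1


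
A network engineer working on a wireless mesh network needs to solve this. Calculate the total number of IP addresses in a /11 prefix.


Given: CIDR prefix /11
Host bits = 32 - 11 = 21
Total addresses = 2^21 = 2097152

2097152


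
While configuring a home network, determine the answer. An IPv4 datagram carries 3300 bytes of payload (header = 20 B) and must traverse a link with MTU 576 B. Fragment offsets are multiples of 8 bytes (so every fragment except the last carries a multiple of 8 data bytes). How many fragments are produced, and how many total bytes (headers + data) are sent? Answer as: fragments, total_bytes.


Max data per non-final fragment = floor((MTU - header)/8)*8 = floor((576 - 20)/8)*8 = floor(556/8)*8 = 552 B
Final fragment needs no 8-byte alignment: it can carry up to MTU - header = 556 B
Non-final fragments needed = ceil((payload - 556) / 552) = ceil(2744/552) = ceil(4.9710) = 5
Number of fragments = 5 + 1 = 6
Fragment sizes (data): 5 * 552 B + 540 B (last, 540 <= 556 OK)
Total bytes sent = payload + n_frags * header = 3300 + 6*20 = 3300 + 120 = 3420 B

6, 3420


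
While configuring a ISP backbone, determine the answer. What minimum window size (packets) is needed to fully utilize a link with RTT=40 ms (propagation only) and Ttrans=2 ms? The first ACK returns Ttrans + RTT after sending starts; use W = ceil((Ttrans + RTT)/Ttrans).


Given: Ttrans = 2 ms, RTT = 40 ms (= 2 * Tprop, Tprop = 20 ms)
Time until first ACK returns = Ttrans + RTT = 2 + 40 = 42 ms
Need W * Ttrans >= Ttrans + RTT  ->  W >= (Ttrans + RTT) / Ttrans
(Ttrans + RTT) / Ttrans = 42 / 2 = 21
W_min = ceil(21) = 21

21


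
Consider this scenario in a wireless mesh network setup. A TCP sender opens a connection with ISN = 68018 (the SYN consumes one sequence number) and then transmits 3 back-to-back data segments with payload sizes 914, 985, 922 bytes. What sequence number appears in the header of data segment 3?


The SYN occupies sequence number ISN = 68018, so the first data byte is ISN + 1 = 68019.
SEQ of data segment i = (ISN + 1) + sum of payload sizes of segments 1..i-1.
Segment 1: SEQ = 68019, payload = 914 bytes
Segment 2: SEQ = 68933, payload = 985 bytes
Segment 3: SEQ = 69918, payload = 922 bytes
SEQ of segment 3 = 68019 + 914 + 985 = 69918

69918


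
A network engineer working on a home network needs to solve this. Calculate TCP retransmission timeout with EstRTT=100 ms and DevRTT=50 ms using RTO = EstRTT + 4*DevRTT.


Given: EstRTT = 100 ms, DevRTT = 50 ms
Timeout = EstRTT + 4 * DevRTT
4 * DevRTT = 4 * 50 = 200
Timeout = 100 + 200 = 300 ms

300


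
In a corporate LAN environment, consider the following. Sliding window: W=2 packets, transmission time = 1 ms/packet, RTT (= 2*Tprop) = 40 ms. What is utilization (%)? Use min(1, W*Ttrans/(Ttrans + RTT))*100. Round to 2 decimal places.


Given: W = 2, Ttrans = 1 ms, RTT = 40 ms (= 2 * Tprop, Tprop = 20 ms)
Cycle time = Ttrans + RTT = 1 + 40 = 41 ms (first packet sent until its ACK returns)
W * Ttrans = 2 * 1 = 2 ms of sending per cycle
W * Ttrans / (Ttrans + RTT) = 2 / 41 = 0.048780
U = min(1, 0.048780) = 0.048780
U% = 4.88%

4.88


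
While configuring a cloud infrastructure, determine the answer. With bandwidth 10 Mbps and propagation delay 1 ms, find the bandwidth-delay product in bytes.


Given: bandwidth = 10 Mbps, delay = 1 ms
BDP in bits = 10 * 10^6 * 1 / 1000
BDP in bits = 10000
BDP in bytes = 10000 / 8 = 1250

1250


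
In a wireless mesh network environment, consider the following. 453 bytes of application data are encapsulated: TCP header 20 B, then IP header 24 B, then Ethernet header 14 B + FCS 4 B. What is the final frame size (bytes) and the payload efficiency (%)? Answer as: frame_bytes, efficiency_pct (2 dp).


TCP segment = 453 + 20 = 473 B
IP packet = 473 + 24 = 497 B
Ethernet frame = 497 + 14 + 4 = 515 B
Efficiency = app / frame = 453 / 515 = 0.879612 = 87.9612% -> 87.96% (2 dp)

515, 87.96


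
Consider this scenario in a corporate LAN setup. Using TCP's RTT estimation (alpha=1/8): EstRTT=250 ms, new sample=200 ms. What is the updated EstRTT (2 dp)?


Given: EstRTT = 250 ms, SampleRTT = 200 ms, alpha = 1/8
New EstRTT = (1 - alpha) * EstRTT + alpha * SampleRTT
(7/8) * 250 = 218.75
(1/8) * 200 = 25
New EstRTT = 218.75 + 25 = 243.75 ms -> 243.75 ms (2 dp)

243.75


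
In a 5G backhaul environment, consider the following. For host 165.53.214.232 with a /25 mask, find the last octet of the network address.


Given: IP = 165.53.214.232, prefix = /25
Subnet mask = 255.255.255.128
Last octet of IP: 232
Last octet of mask: 128
Network last octet = 232 AND 128 = 128

128


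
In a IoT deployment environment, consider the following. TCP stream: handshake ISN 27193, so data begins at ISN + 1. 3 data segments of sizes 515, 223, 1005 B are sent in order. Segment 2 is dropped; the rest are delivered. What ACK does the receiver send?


SYN uses sequence number 27193; first data byte = ISN + 1 = 27194.
Segment 1: SEQ = 27194, len = 515 B, covers [27194, 27708]
Segment 2: SEQ = 27709, len = 223 B, covers [27709, 27931] [LOST]
Segment 3: SEQ = 27932, len = 1005 B, covers [27932, 28936]
In-order data received: bytes [27194, 27708] (segments 1..1).
Segment 2 missing -> gap begins at byte 27709; later segments buffered out of order.
Cumulative ACK = next expected in-order byte = 27194 + 515 = 27709

27709


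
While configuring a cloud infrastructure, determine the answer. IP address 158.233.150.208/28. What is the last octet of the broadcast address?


Given: IP = 158.233.150.208, prefix = /28
Host bits = 32 - 28 = 4
Network last octet = 208 AND mask = 208
Host part size = 2^4 - 1 = 15
Broadcast last octet = 208 OR 15 = 223

223
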